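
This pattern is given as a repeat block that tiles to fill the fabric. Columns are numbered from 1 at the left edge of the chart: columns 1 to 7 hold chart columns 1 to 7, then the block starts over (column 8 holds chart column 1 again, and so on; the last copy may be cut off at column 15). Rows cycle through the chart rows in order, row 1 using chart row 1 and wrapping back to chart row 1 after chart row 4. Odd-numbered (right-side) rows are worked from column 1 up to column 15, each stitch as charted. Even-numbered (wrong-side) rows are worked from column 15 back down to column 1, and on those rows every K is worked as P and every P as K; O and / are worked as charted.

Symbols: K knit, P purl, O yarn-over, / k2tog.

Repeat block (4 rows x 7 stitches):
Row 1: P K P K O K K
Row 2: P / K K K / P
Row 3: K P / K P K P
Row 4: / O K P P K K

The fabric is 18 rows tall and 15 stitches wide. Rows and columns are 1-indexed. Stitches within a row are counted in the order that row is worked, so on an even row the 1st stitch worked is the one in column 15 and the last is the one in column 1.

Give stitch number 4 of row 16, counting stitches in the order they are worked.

Stitch:
K

Derivation:
Row 16 uses chart row ((16-1) mod 4)+1 = 4. Row 16 is even, so WS.
Chart row 4 tiled across columns 1-15: / O K P P K K / O K P P K K /
Wrong side: read the tiled row from column 15 down to 1 and exchange K with P (leave O, /).
Row 16 as worked: / P P K K P O / P P K K P O /
Counting 4 along the worked row gives K.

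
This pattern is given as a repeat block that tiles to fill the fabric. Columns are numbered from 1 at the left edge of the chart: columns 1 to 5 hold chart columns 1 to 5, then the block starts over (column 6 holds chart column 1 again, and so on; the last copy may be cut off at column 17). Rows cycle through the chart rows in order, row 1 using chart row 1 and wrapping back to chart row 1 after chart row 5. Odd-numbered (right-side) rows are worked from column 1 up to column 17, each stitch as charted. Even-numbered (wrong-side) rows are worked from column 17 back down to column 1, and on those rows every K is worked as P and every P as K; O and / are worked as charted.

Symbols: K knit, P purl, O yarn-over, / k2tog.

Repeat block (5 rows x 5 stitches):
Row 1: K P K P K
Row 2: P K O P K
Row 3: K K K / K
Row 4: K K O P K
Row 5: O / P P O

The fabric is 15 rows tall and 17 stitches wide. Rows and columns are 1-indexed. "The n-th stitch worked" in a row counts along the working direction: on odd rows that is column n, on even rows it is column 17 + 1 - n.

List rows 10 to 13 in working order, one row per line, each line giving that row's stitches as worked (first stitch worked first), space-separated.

Row 10: chart row 5, WS - tiled (columns 1-17): O / P P O O / P P O O / P P O O /; work from column 17 back to 1 with K<->P swapped.
Row 11: chart row 1, RS - tile across columns 1-17 and work as-is.
Row 12: chart row 2, WS - tiled (columns 1-17): P K O P K P K O P K P K O P K P K; work from column 17 back to 1 with K<->P swapped.
Row 13: chart row 3, RS - tile across columns 1-17 and work as-is.

Result:
/ O O K K / O O K K / O O K K / O
K P K P K K P K P K K P K P K K P
P K P K O P K P K O P K P K O P K
K K K / K K K K / K K K K / K K K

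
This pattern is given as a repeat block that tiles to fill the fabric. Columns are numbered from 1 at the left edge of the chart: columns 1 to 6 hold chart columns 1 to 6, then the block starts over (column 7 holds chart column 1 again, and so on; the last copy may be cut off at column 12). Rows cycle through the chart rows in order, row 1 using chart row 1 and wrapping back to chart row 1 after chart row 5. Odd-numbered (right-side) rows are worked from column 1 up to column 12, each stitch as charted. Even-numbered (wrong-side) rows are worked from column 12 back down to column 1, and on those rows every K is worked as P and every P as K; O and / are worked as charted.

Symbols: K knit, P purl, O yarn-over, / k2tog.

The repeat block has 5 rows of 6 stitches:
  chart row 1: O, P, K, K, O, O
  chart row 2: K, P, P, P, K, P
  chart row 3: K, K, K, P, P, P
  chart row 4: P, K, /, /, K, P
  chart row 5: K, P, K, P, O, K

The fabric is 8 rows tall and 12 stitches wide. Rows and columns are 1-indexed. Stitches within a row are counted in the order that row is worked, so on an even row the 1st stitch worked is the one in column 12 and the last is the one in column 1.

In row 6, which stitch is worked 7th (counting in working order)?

Stitch:
O

Derivation:
Row 6: (6-1) mod 5 = 0, so use chart row 1. Even row -> WS.
Chart row 1 tiled across columns 1-12: O P K K O O O P K K O O
Wrong side: read the tiled row from column 12 down to 1 and exchange K with P (leave O, /).
Row 6 as worked: O O P P K O O O P P K O
Stitch 7 in working order -> O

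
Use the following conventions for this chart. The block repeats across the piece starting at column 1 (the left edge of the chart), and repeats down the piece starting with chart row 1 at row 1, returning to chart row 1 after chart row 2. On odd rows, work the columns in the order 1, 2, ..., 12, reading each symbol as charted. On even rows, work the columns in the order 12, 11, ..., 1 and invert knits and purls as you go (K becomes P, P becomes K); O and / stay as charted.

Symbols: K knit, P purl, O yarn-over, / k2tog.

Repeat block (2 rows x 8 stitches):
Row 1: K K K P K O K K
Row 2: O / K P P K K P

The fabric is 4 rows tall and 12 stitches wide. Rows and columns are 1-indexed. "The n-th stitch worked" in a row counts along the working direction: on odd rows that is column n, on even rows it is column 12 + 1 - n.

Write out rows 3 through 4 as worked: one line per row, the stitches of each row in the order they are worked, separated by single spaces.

Row 3: chart row 1, RS - tile across columns 1-12 and work as-is.
Row 4: chart row 2, WS - tiled (columns 1-12): O / K P P K K P O / K P; work from column 12 back to 1 with K<->P swapped.

Rows as worked:
K K K P K O K K K K K P
K P / O K P P K K P / O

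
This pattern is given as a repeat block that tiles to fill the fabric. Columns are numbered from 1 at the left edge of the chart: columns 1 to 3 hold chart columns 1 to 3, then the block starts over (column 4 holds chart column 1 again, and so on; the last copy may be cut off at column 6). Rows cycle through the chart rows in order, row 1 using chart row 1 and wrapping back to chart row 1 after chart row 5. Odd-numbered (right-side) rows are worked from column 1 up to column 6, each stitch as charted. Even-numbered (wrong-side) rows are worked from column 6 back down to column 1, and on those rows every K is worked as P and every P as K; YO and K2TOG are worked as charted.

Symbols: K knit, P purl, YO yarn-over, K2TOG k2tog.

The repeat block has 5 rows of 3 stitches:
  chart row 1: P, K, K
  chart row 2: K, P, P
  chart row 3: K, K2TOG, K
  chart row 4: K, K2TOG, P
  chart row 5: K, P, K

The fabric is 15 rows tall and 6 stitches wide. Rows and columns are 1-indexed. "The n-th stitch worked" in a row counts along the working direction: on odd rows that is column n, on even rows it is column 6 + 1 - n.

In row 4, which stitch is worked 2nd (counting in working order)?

== STITCH ==
K2TOG

Derivation:
Row 4: (4-1) mod 5 = 3, so use chart row 4. Even row -> WS.
Chart row 4 tiled across columns 1-6: K K2TOG P K K2TOG P
WS row: flip the tiled sequence (start at column 6) and apply K<->P; YO and K2TOG stay.
Row 4 as worked: K K2TOG P K K2TOG P
Stitch 2 in working order -> K2TOG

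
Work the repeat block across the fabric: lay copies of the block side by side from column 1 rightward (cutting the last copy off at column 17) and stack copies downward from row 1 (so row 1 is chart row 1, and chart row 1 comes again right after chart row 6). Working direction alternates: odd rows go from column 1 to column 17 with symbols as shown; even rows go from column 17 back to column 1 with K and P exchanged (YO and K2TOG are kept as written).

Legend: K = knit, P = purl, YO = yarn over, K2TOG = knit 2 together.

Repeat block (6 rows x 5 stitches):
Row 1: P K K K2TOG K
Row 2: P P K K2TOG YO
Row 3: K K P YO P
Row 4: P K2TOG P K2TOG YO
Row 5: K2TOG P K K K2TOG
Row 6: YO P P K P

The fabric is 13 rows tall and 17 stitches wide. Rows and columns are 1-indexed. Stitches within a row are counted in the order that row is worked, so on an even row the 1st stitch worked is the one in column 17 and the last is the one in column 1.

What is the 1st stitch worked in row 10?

Result:
K2TOG

Derivation:
Row 10 uses chart row ((10-1) mod 6)+1 = 4. Row 10 is even, so WS.
Chart row 4 tiled across columns 1-17: P K2TOG P K2TOG YO P K2TOG P K2TOG YO P K2TOG P K2TOG YO P K2TOG
Wrong side: read the tiled row from column 17 down to 1 and exchange K with P (leave YO, K2TOG).
Row 10 as worked: K2TOG K YO K2TOG K K2TOG K YO K2TOG K K2TOG K YO K2TOG K K2TOG K
Stitch 1 in working order -> K2TOG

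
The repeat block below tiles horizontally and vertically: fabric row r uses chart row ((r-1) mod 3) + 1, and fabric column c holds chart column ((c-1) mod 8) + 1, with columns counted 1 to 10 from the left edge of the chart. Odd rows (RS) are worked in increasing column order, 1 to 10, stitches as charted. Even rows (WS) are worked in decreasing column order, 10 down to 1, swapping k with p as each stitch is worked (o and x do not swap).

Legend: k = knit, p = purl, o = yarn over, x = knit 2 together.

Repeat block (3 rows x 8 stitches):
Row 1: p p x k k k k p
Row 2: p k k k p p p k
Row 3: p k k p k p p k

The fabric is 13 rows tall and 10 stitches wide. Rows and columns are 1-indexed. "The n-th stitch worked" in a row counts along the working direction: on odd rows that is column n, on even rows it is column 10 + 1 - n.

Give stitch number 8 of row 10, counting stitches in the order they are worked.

Stitch:
x

Derivation:
Row 10 uses chart row ((10-1) mod 3)+1 = 1. Row 10 is even, so WS.
Chart row 1 tiled across columns 1-10: p p x k k k k p p p
WS: work from column 10 back to column 1 (reverse the tiled row), swapping k<->p (o and x unchanged).
Row 10 as worked: k k k p p p p x k k
Stitch 8 in working order -> x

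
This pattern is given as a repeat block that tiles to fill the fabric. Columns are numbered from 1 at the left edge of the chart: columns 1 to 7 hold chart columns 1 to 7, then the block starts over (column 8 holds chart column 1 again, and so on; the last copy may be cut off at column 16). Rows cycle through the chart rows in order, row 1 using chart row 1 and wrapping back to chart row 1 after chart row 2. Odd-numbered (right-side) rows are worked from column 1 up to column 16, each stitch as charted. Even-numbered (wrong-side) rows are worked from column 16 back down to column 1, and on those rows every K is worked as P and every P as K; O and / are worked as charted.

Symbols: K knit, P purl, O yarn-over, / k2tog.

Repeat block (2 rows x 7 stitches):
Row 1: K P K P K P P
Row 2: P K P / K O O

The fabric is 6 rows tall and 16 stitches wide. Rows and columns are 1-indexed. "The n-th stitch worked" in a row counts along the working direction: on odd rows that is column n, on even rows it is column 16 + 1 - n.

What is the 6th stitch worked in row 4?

Result:
/

Derivation:
For row 4: chart row = ((4-1) mod 2) + 1 = 2; this is a WS (even) row.
Chart row 2 tiled across columns 1-16: P K P / K O O P K P / K O O P K
WS: work from column 16 back to column 1 (reverse the tiled row), swapping K<->P (O and / unchanged).
Row 4 as worked: P K O O P / K P K O O P / K P K
The 6th stitch worked is /.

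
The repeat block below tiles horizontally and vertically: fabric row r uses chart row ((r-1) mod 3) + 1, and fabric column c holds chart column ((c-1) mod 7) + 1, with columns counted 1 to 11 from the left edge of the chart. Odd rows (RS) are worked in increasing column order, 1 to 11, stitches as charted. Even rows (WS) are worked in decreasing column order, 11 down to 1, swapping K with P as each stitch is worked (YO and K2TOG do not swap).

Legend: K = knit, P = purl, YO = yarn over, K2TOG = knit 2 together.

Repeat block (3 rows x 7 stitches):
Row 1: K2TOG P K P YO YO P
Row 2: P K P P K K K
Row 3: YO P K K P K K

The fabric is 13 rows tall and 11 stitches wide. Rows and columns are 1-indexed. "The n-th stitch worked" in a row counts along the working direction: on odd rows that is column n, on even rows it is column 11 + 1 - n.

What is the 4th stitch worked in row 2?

== STITCH ==
K

Derivation:
Row 2: (2-1) mod 3 = 1, so use chart row 2. Even row -> WS.
Chart row 2 tiled across columns 1-11: P K P P K K K P K P P
WS: work from column 11 back to column 1 (reverse the tiled row), swapping K<->P (YO and K2TOG unchanged).
Row 2 as worked: K K P K P P P K K P K
Stitch 4 in working order -> K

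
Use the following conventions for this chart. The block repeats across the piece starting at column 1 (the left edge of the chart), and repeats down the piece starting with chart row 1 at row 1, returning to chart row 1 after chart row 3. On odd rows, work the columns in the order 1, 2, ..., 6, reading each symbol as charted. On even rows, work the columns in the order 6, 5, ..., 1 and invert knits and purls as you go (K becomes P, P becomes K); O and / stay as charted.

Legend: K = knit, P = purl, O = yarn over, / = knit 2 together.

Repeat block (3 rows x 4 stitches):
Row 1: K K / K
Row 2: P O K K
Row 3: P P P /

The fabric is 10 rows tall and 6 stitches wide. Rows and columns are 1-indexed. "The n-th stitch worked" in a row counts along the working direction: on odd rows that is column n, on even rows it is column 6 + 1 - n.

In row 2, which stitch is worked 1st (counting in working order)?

Result:
O

Derivation:
Row 2: (2-1) mod 3 = 1, so use chart row 2. Even row -> WS.
Chart row 2 tiled across columns 1-6: P O K K P O
WS: work from column 6 back to column 1 (reverse the tiled row), swapping K<->P (O and / unchanged).
Row 2 as worked: O K P P O K
Stitch 1 in working order -> O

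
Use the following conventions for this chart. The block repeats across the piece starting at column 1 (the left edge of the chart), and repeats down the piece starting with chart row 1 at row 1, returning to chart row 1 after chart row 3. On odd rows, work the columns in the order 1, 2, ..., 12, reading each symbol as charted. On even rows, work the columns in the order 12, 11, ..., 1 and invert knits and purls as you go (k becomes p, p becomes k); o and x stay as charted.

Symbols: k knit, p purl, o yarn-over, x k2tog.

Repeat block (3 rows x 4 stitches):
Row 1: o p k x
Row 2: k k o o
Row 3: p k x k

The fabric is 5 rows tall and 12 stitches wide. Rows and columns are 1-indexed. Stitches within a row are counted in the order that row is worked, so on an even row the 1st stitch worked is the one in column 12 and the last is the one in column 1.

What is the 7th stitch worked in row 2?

Stitch:
p

Derivation:
For row 2: chart row = ((2-1) mod 3) + 1 = 2; this is a WS (even) row.
Chart row 2 tiled across columns 1-12: k k o o k k o o k k o o
WS row: flip the tiled sequence (start at column 12) and apply k<->p; o and x stay.
Row 2 as worked: o o p p o o p p o o p p
Stitch 7 in working order -> p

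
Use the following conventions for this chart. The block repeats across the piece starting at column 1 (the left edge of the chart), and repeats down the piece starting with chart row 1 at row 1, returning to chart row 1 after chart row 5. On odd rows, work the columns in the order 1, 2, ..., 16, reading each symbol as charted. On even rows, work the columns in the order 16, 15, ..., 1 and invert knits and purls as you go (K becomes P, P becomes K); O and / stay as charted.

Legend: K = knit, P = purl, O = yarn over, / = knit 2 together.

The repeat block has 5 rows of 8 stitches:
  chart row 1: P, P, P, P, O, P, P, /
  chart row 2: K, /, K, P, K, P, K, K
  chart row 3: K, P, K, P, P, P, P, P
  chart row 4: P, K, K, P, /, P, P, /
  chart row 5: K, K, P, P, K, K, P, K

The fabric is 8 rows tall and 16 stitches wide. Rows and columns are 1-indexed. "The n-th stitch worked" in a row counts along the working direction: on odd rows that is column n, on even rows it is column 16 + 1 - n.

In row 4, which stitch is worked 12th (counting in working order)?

== STITCH ==
/

Derivation:
For row 4: chart row = ((4-1) mod 5) + 1 = 4; this is a WS (even) row.
Chart row 4 tiled across columns 1-16: P K K P / P P / P K K P / P P /
Wrong side: read the tiled row from column 16 down to 1 and exchange K with P (leave O, /).
Row 4 as worked: / K K / K P P K / K K / K P P K
The 12th stitch worked is /.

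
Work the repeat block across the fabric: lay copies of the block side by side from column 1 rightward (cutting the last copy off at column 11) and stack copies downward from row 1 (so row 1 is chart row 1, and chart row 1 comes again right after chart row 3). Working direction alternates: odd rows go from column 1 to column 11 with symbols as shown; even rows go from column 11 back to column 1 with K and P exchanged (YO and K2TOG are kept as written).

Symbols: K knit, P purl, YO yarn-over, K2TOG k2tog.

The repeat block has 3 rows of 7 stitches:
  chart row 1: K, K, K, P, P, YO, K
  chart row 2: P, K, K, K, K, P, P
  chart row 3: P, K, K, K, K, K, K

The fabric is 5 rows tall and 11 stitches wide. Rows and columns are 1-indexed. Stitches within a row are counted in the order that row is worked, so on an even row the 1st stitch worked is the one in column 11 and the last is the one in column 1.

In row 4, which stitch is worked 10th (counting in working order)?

Row 4 uses chart row ((4-1) mod 3)+1 = 1. Row 4 is even, so WS.
Chart row 1 tiled across columns 1-11: K K K P P YO K K K K P
WS row: flip the tiled sequence (start at column 11) and apply K<->P; YO and K2TOG stay.
Row 4 as worked: K P P P P YO K K P P P
Counting 10 along the worked row gives P.

== STITCH ==
P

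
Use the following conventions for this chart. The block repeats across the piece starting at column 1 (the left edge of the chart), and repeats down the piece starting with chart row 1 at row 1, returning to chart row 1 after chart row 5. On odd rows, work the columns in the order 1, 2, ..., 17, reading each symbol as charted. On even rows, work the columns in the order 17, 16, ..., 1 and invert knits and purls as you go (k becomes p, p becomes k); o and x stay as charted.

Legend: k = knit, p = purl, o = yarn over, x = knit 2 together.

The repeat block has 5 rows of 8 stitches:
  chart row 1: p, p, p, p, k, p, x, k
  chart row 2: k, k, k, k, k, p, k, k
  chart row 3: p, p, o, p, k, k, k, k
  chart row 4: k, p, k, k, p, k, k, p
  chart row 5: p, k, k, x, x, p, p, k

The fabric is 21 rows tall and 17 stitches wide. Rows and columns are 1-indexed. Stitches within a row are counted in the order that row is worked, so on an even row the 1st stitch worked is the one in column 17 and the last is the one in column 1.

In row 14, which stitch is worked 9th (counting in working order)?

Row 14 uses chart row ((14-1) mod 5)+1 = 4. Row 14 is even, so WS.
Chart row 4 tiled across columns 1-17: k p k k p k k p k p k k p k k p k
WS row: flip the tiled sequence (start at column 17) and apply k<->p; o and x stay.
Row 14 as worked: p k p p k p p k p k p p k p p k p
Counting 9 along the worked row gives p.

== STITCH ==
p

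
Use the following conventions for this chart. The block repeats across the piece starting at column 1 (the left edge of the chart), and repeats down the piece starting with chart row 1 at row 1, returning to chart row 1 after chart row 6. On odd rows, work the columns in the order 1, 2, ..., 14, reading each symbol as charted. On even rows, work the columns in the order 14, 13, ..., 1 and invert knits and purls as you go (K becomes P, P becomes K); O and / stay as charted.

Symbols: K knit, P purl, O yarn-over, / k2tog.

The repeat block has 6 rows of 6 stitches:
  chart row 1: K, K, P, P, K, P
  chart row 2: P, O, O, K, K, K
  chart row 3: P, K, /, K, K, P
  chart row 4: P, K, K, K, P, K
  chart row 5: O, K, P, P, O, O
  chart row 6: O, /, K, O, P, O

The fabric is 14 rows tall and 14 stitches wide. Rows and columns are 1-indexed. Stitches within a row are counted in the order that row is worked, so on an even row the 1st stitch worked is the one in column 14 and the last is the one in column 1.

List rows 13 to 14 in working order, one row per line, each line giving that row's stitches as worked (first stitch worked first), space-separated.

Row 13: chart row 1, RS - tile across columns 1-14 and work as-is.
Row 14: chart row 2, WS - tiled (columns 1-14): P O O K K K P O O K K K P O; work from column 14 back to 1 with K<->P swapped.

Rows as worked:
K K P P K P K K P P K P K K
O K P P P O O K P P P O O K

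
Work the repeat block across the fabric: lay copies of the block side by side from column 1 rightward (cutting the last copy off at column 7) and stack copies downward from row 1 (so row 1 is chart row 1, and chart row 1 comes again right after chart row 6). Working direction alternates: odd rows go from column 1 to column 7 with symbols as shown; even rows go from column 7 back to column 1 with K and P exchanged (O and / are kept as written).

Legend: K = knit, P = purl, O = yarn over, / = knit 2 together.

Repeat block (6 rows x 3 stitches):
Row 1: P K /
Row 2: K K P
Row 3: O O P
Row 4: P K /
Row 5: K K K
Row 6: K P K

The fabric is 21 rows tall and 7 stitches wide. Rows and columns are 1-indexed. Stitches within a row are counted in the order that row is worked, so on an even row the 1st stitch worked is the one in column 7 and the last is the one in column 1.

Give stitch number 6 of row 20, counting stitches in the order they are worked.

Row 20: (20-1) mod 6 = 1, so use chart row 2. Even row -> WS.
Chart row 2 tiled across columns 1-7: K K P K K P K
WS: work from column 7 back to column 1 (reverse the tiled row), swapping K<->P (O and / unchanged).
Row 20 as worked: P K P P K P P
Stitch 6 in working order -> P

Result:
P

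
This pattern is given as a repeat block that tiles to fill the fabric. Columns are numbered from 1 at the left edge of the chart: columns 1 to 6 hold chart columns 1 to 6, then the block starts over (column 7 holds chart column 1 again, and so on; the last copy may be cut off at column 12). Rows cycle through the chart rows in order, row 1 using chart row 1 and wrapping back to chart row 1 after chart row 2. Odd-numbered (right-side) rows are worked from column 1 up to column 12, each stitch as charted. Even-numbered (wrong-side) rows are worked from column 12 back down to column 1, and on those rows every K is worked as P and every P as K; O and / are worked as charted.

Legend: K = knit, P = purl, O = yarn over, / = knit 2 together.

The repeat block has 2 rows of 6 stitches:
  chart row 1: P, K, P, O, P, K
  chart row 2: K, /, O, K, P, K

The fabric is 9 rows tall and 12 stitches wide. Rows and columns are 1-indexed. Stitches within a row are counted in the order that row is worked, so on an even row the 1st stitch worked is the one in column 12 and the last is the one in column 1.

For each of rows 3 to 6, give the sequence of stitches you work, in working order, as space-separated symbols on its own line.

Row 3: chart row 1, RS - tile across columns 1-12 and work as-is.
Row 4: chart row 2, WS - tiled (columns 1-12): K / O K P K K / O K P K; work from column 12 back to 1 with K<->P swapped.
Row 5: chart row 1, RS - tile across columns 1-12 and work as-is.
Row 6: chart row 2, WS - tiled (columns 1-12): K / O K P K K / O K P K; work from column 12 back to 1 with K<->P swapped.

== ROWS AS WORKED ==
P K P O P K P K P O P K
P K P O / P P K P O / P
P K P O P K P K P O P K
P K P O / P P K P O / P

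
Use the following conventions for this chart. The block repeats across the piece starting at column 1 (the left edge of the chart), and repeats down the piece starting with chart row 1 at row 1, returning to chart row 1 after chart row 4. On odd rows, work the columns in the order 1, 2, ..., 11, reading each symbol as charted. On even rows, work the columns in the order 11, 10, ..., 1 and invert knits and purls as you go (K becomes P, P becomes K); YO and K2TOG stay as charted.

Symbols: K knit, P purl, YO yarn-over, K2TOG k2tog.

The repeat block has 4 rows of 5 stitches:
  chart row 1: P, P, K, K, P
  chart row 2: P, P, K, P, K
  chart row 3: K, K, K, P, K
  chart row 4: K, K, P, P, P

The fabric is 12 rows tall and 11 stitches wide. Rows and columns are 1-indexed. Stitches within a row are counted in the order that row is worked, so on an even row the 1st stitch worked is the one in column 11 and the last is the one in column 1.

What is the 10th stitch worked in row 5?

Row 5 uses chart row ((5-1) mod 4)+1 = 1. Row 5 is odd, so RS.
Chart row 1 tiled across columns 1-11: P P K K P P P K K P P
RS row: no reversal, no swap; stitch n worked = column n.
The 10th stitch worked is P.

== STITCH ==
P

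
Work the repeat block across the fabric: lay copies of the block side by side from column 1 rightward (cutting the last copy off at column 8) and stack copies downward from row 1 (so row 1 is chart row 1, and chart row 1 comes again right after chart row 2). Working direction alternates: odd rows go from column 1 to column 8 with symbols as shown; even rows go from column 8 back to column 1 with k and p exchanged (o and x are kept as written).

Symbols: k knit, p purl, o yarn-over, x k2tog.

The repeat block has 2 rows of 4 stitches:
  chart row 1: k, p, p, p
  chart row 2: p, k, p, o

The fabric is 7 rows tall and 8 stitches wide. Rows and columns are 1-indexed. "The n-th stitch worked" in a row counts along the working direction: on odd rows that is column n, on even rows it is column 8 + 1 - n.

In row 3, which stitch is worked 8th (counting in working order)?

Stitch:
p

Derivation:
Row 3: (3-1) mod 2 = 0, so use chart row 1. Odd row -> RS.
Chart row 1 tiled across columns 1-8: k p p p k p p p
Right side: take the tiled row as-is (worked left to right from column 1).
Counting 8 along the worked row gives p.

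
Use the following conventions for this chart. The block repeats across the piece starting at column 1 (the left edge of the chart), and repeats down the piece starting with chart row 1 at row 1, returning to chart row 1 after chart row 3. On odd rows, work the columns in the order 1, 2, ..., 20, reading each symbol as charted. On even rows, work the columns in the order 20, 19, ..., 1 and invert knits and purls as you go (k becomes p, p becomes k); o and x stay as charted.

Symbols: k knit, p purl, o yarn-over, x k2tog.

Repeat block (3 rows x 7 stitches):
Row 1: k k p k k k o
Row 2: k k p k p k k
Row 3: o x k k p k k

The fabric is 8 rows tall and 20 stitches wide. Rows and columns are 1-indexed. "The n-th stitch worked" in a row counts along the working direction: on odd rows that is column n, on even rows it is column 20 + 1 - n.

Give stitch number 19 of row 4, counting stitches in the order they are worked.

Row 4: (4-1) mod 3 = 0, so use chart row 1. Even row -> WS.
Chart row 1 tiled across columns 1-20: k k p k k k o k k p k k k o k k p k k k
WS row: flip the tiled sequence (start at column 20) and apply k<->p; o and x stay.
Row 4 as worked: p p p k p p o p p p k p p o p p p k p p
The 19th stitch worked is p.

== STITCH ==
p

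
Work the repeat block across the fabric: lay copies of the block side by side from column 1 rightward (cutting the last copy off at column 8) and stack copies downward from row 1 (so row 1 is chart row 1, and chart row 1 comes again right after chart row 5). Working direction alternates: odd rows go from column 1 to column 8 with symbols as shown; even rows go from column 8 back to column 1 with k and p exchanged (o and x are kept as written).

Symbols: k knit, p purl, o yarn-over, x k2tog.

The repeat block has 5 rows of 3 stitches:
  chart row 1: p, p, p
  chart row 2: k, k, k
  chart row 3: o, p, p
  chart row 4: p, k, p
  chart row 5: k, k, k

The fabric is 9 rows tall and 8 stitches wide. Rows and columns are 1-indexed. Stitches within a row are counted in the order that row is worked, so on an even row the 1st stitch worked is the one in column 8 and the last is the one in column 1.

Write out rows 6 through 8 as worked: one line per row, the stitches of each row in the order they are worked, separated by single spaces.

Row 6: chart row 1, WS - tiled (columns 1-8): p p p p p p p p; work from column 8 back to 1 with k<->p swapped.
Row 7: chart row 2, RS - tile across columns 1-8 and work as-is.
Row 8: chart row 3, WS - tiled (columns 1-8): o p p o p p o p; work from column 8 back to 1 with k<->p swapped.

== ROWS AS WORKED ==
k k k k k k k k
k k k k k k k k
k o k k o k k o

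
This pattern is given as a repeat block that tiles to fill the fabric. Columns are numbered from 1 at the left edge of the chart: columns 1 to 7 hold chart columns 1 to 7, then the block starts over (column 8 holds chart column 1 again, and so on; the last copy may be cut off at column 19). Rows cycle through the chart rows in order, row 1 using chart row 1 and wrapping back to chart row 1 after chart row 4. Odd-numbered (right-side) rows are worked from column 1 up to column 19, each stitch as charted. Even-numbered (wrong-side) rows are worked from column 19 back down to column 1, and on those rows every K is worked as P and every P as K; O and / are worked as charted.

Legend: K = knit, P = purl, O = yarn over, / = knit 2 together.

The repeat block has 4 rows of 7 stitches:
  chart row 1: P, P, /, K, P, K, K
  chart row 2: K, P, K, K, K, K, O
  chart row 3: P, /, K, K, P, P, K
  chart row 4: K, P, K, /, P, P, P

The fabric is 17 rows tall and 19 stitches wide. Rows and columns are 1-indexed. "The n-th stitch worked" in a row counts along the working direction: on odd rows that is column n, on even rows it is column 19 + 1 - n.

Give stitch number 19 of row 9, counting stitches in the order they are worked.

== STITCH ==
P

Derivation:
Row 9 uses chart row ((9-1) mod 4)+1 = 1. Row 9 is odd, so RS.
Chart row 1 tiled across columns 1-19: P P / K P K K P P / K P K K P P / K P
RS: work column 1 to column 19, symbols as charted — the tiled row is the row as worked.
The 19th stitch worked is P.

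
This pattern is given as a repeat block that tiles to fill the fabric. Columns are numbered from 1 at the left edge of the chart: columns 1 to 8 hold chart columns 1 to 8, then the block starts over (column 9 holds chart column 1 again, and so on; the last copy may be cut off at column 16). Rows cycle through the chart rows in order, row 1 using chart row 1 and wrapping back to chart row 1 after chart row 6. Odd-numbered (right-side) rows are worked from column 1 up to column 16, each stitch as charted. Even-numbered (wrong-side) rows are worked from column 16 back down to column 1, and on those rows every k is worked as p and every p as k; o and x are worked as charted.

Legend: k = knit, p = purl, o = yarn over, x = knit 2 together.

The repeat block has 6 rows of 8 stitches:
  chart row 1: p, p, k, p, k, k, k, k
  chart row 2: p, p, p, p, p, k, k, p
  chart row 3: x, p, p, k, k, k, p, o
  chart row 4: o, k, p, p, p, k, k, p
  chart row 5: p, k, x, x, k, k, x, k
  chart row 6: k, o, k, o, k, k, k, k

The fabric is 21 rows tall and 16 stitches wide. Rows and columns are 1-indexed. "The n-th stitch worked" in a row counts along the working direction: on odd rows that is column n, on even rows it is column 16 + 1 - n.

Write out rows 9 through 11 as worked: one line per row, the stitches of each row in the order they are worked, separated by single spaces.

Row 9: chart row 3, RS - tile across columns 1-16 and work as-is.
Row 10: chart row 4, WS - tiled (columns 1-16): o k p p p k k p o k p p p k k p; work from column 16 back to 1 with k<->p swapped.
Row 11: chart row 5, RS - tile across columns 1-16 and work as-is.

Result:
x p p k k k p o x p p k k k p o
k p p k k k p o k p p k k k p o
p k x x k k x k p k x x k k x k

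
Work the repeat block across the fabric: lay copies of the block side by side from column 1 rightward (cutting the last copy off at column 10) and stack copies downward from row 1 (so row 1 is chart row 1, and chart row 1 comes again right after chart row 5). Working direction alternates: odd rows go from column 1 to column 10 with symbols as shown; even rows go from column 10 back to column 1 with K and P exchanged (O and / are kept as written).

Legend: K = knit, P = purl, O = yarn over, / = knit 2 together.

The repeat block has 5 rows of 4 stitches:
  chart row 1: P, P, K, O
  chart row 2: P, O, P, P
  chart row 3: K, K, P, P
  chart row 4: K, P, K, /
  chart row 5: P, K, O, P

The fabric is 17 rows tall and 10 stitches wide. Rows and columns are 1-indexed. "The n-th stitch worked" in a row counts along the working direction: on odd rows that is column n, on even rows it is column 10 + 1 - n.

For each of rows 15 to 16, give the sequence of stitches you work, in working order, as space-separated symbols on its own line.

Row 15: chart row 5, RS - tile across columns 1-10 and work as-is.
Row 16: chart row 1, WS - tiled (columns 1-10): P P K O P P K O P P; work from column 10 back to 1 with K<->P swapped.

Result:
P K O P P K O P P K
K K O P K K O P K K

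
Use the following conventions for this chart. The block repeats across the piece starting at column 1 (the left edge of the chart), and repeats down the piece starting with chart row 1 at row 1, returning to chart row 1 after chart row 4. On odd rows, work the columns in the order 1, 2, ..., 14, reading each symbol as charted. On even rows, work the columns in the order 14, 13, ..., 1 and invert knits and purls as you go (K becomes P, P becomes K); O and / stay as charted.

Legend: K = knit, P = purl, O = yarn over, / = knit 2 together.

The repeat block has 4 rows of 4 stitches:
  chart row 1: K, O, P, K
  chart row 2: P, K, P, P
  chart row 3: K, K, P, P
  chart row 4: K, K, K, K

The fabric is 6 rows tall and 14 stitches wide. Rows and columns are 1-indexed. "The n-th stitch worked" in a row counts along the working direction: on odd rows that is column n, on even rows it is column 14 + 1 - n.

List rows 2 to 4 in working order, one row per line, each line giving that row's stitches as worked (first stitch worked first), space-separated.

Result:
P K K K P K K K P K K K P K
K K P P K K P P K K P P K K
P P P P P P P P P P P P P P

Derivation:
Row 2: chart row 2, WS - tiled (columns 1-14): P K P P P K P P P K P P P K; work from column 14 back to 1 with K<->P swapped.
Row 3: chart row 3, RS - tile across columns 1-14 and work as-is.
Row 4: chart row 4, WS - tiled (columns 1-14): K K K K K K K K K K K K K K; work from column 14 back to 1 with K<->P swapped.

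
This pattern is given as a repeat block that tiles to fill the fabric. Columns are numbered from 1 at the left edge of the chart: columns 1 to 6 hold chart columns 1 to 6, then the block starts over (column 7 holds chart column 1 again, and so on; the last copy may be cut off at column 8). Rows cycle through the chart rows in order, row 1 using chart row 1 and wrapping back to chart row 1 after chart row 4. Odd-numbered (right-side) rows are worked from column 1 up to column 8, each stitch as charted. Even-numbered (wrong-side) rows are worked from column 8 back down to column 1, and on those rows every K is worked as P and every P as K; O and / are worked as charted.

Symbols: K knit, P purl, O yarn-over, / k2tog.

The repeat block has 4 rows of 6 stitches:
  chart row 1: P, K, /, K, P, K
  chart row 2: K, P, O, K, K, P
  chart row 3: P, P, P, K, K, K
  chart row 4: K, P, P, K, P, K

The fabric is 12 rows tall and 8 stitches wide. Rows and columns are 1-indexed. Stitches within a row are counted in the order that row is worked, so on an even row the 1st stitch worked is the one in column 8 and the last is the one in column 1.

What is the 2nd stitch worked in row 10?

== STITCH ==
P

Derivation:
Row 10: (10-1) mod 4 = 1, so use chart row 2. Even row -> WS.
Chart row 2 tiled across columns 1-8: K P O K K P K P
Wrong side: read the tiled row from column 8 down to 1 and exchange K with P (leave O, /).
Row 10 as worked: K P K P P O K P
Counting 2 along the worked row gives P.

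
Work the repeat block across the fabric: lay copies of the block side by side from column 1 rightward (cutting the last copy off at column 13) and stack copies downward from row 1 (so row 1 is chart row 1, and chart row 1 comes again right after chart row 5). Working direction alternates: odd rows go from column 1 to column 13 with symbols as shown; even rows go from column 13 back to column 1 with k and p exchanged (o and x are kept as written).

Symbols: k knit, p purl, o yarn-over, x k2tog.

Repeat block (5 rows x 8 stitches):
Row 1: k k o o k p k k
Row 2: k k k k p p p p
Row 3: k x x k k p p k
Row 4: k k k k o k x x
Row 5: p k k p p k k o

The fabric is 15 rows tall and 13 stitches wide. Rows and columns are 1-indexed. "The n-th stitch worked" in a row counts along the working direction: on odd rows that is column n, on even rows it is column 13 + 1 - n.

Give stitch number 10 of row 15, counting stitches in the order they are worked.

Row 15 uses chart row ((15-1) mod 5)+1 = 5. Row 15 is odd, so RS.
Chart row 5 tiled across columns 1-13: p k k p p k k o p k k p p
Right side: take the tiled row as-is (worked left to right from column 1).
Counting 10 along the worked row gives k.

Stitch:
k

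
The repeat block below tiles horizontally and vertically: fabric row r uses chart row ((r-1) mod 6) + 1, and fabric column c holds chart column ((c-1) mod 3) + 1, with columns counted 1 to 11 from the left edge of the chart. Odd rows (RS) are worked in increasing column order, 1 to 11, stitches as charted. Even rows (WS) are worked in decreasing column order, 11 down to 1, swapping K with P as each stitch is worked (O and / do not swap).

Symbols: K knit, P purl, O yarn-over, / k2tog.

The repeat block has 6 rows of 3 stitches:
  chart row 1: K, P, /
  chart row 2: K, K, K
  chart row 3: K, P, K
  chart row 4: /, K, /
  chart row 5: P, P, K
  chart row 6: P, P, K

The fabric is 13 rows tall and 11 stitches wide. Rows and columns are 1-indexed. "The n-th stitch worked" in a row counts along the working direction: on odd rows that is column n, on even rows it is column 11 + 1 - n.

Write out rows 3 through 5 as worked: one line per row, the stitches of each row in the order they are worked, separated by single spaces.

== ROWS AS WORKED ==
K P K K P K K P K K P
P / / P / / P / / P /
P P K P P K P P K P P

Derivation:
Row 3: chart row 3, RS - tile across columns 1-11 and work as-is.
Row 4: chart row 4, WS - tiled (columns 1-11): / K / / K / / K / / K; work from column 11 back to 1 with K<->P swapped.
Row 5: chart row 5, RS - tile across columns 1-11 and work as-is.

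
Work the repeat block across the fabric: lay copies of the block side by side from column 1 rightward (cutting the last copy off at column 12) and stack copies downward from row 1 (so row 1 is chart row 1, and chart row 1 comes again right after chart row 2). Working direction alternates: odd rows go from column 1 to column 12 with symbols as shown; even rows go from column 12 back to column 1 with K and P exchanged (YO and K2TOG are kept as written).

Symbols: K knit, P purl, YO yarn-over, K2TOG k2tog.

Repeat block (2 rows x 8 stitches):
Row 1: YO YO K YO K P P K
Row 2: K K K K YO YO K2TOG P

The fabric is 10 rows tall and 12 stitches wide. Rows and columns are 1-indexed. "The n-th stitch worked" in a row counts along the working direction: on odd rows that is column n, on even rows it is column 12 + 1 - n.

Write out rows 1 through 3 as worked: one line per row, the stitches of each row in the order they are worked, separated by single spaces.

Row 1: chart row 1, RS - tile across columns 1-12 and work as-is.
Row 2: chart row 2, WS - tiled (columns 1-12): K K K K YO YO K2TOG P K K K K; work from column 12 back to 1 with K<->P swapped.
Row 3: chart row 1, RS - tile across columns 1-12 and work as-is.

Rows as worked:
YO YO K YO K P P K YO YO K YO
P P P P K K2TOG YO YO P P P P
YO YO K YO K P P K YO YO K YO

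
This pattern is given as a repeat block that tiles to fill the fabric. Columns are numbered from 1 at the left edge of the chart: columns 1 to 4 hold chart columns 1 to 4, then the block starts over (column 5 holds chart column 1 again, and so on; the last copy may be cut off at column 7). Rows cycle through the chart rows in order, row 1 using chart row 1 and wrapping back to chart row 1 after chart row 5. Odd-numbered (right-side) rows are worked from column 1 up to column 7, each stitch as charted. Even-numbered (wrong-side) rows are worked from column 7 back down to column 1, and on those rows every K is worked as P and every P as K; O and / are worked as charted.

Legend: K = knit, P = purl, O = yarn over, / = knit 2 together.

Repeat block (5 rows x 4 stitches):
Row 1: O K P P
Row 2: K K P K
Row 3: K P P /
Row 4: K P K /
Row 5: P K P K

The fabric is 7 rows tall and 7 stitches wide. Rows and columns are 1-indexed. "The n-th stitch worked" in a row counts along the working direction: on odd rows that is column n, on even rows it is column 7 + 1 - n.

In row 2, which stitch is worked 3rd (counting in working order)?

Result:
P

Derivation:
Row 2: (2-1) mod 5 = 1, so use chart row 2. Even row -> WS.
Chart row 2 tiled across columns 1-7: K K P K K K P
Wrong side: read the tiled row from column 7 down to 1 and exchange K with P (leave O, /).
Row 2 as worked: K P P P K P P
Stitch 3 in working order -> P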